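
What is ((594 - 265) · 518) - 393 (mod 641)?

164

594 - 265 = 329
329 · 518 = 170422 ≡ 557 (mod 641)
557 - 393 = 164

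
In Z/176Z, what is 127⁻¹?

79

176 = 1·127 + 49
127 = 2·49 + 29
49 = 1·29 + 20
29 = 1·20 + 9
20 = 2·9 + 2
9 = 4·2 + 1
2 = 2·1 + 0
gcd(127, 176) = 1, so the inverse exists.
Bézout: 1 = −57·176 + 79·127.
So 127⁻¹ ≡ 79 (mod 176).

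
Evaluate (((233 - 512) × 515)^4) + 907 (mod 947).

233 - 512 = -279 ≡ 668 (mod 947)
668 × 515 = 344020 ≡ 259 (mod 947)
(259)^4 ≡ 661 (mod 947)
661 + 907 = 1568 ≡ 621 (mod 947)

621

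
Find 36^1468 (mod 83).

Compute successive squares:
1468 in binary is 10110111100, i.e. 1468 = 1024 + 256 + 128 + 32 + 16 + 8 + 4.
36^1 ≡ 36 (mod 83)
36^2 ≡ 36^2 = 1296 ≡ 51 (mod 83)
36^4 ≡ 51^2 = 2601 ≡ 28 (mod 83)
36^8 ≡ 28^2 = 784 ≡ 37 (mod 83)
36^16 ≡ 37^2 = 1369 ≡ 41 (mod 83)
36^32 ≡ 41^2 = 1681 ≡ 21 (mod 83)
36^64 ≡ 21^2 = 441 ≡ 26 (mod 83)
36^128 ≡ 26^2 = 676 ≡ 12 (mod 83)
36^256 ≡ 12^2 = 144 ≡ 61 (mod 83)
36^512 ≡ 61^2 = 3721 ≡ 69 (mod 83)
36^1024 ≡ 69^2 = 4761 ≡ 30 (mod 83)
36^1468 = 36^1024 * 36^256 * 36^128 * 36^32 * 36^16 * 36^8 * 36^4 ≡ 30 * 61 * 12 * 21 * 41 * 37 * 28 (mod 83).
Accumulate the product:
30 * 61 = 1830 ≡ 4
4 * 12 = 48
48 * 21 = 1008 ≡ 12
12 * 41 = 492 ≡ 77
77 * 37 = 2849 ≡ 27
27 * 28 = 756 ≡ 9

9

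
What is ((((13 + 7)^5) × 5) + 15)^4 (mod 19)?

1

13 + 7 = 20 ≡ 1 (mod 19)
(1)^5 ≡ 1 (mod 19)
1 × 5 = 5
5 + 15 = 20 ≡ 1 (mod 19)
(1)^4 ≡ 1 (mod 19)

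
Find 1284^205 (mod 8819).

7714

Compute successive squares:
205 in binary is 11001101, i.e. 205 = 128 + 64 + 8 + 4 + 1.
1284^1 ≡ 1284 (mod 8819)
1284^2 ≡ 1284^2 = 1648656 ≡ 8322 (mod 8819)
1284^4 ≡ 8322^2 = 69255684 ≡ 77 (mod 8819)
1284^8 ≡ 77^2 = 5929 (mod 8819)
1284^16 ≡ 5929^2 = 35153041 ≡ 507 (mod 8819)
1284^32 ≡ 507^2 = 257049 ≡ 1298 (mod 8819)
1284^64 ≡ 1298^2 = 1684804 ≡ 375 (mod 8819)
1284^128 ≡ 375^2 = 140625 ≡ 8340 (mod 8819)
1284^205 = 1284^128 × 1284^64 × 1284^8 × 1284^4 × 1284^1 ≡ 8340 × 375 × 5929 × 77 × 1284 (mod 8819).
Accumulate the product:
8340 × 375 = 3127500 ≡ 5574
5574 × 5929 = 33048246 ≡ 3453
3453 × 77 = 265881 ≡ 1311
1311 × 1284 = 1683324 ≡ 7714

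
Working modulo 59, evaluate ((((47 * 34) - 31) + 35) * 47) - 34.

47 * 34 = 1598 ≡ 5 (mod 59)
5 - 31 = -26 ≡ 33 (mod 59)
33 + 35 = 68 ≡ 9 (mod 59)
9 * 47 = 423 ≡ 10 (mod 59)
10 - 34 = -24 ≡ 35 (mod 59)

35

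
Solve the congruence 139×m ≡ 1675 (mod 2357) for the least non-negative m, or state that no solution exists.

1996

gcd(139, 2357) = 1, so a unique solution mod 2357 exists.
139⁻¹ ≡ 1967 (mod 2357).
m ≡ 1967×1675 ≡ 1996 (mod 2357).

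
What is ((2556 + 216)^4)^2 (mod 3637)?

1995

2556 + 216 = 2772
(2772)^4 ≡ 1108 (mod 3637)
(1108)^2 ≡ 1995 (mod 3637)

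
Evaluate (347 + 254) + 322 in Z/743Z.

347 + 254 = 601
601 + 322 = 923 ≡ 180 (mod 743)

180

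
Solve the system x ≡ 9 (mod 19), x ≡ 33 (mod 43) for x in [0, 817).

19⁻¹ mod 43: 19·34 ≡ 1 (mod 43), so 19⁻¹ ≡ 34.
x = 9 + 19·((33 − 9)·34 mod 43) = 9 + 19·42 = 807.

807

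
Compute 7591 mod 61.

7591 = 124*61 + 27, so 7591 ≡ 27 (mod 61).

27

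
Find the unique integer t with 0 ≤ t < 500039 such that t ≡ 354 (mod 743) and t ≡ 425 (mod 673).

743⁻¹ mod 673: 743*125 ≡ 1 (mod 673), so 743⁻¹ ≡ 125.
t = 354 + 743*((425 − 354)*125 mod 673) = 354 + 743*126 = 93972.

93972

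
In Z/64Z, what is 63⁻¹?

Apply the Euclidean algorithm and back-substitute:
64 = 1*63 + 1
63 = 63*1 + 0
gcd(63, 64) = 1, so the inverse exists.
Back-substitute for 1:
1 = 1*64 − 1*63
So 63⁻¹ ≡ −1 ≡ 63 (mod 64).

63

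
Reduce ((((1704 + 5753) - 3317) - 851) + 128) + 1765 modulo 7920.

1704 + 5753 = 7457
7457 - 3317 = 4140
4140 - 851 = 3289
3289 + 128 = 3417
3417 + 1765 = 5182

5182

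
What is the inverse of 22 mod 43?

Apply the Euclidean algorithm and back-substitute:
43 = 1×22 + 21
22 = 1×21 + 1
21 = 21×1 + 0
gcd(22, 43) = 1, so the inverse exists.
Back-substitute for 1:
1 = 1×22 − 1×21
  = −1×43 + 2×22
So 22⁻¹ ≡ 2 (mod 43).

2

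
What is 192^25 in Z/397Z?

25 in binary is 11001, i.e. 25 = 16 + 8 + 1.
192^1 ≡ 192 (mod 397)
192^2 ≡ 192^2 = 36864 ≡ 340 (mod 397)
192^4 ≡ 340^2 = 115600 ≡ 73 (mod 397)
192^8 ≡ 73^2 = 5329 ≡ 168 (mod 397)
192^16 ≡ 168^2 = 28224 ≡ 37 (mod 397)
192^25 = 192^16 × 192^8 × 192^1 ≡ 37 × 168 × 192 (mod 397).
Accumulate the product:
37 × 168 = 6216 ≡ 261
261 × 192 = 50112 ≡ 90

90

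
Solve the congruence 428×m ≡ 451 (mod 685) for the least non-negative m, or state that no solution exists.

gcd(428, 685) = 1, so a unique solution mod 685 exists.
428⁻¹ ≡ 677 (mod 685).
m ≡ 677×451 ≡ 502 (mod 685).

502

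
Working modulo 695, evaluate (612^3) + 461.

659

(612)^3 ≡ 198 (mod 695)
198 + 461 = 659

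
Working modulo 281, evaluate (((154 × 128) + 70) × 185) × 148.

7

154 × 128 = 19712 ≡ 42 (mod 281)
42 + 70 = 112
112 × 185 = 20720 ≡ 207 (mod 281)
207 × 148 = 30636 ≡ 7 (mod 281)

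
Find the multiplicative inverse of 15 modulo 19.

Run the extended Euclidean algorithm:
19 = 1·15 + 4
15 = 3·4 + 3
4 = 1·3 + 1
3 = 3·1 + 0
gcd(15, 19) = 1, so the inverse exists.
Bézout: 1 = 4·19 − 5·15.
So 15⁻¹ ≡ −5 ≡ 14 (mod 19).

14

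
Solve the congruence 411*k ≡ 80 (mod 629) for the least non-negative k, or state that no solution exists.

242

gcd(411, 629) = 1, so a unique solution mod 629 exists.
411⁻¹ ≡ 176 (mod 629).
k ≡ 176*80 ≡ 242 (mod 629).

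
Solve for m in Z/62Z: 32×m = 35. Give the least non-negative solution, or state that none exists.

no solution

gcd(32, 62) = 2, and 2 does not divide 35.
So the congruence has no solution.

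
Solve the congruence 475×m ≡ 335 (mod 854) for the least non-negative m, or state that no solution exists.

603

gcd(475, 854) = 1, so a unique solution mod 854 exists.
475⁻¹ ≡ 685 (mod 854).
m ≡ 685×335 ≡ 603 (mod 854).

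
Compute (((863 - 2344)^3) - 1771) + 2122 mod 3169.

315

863 - 2344 = -1481 ≡ 1688 (mod 3169)
(1688)^3 ≡ 3133 (mod 3169)
3133 - 1771 = 1362
1362 + 2122 = 3484 ≡ 315 (mod 3169)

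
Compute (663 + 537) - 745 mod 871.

663 + 537 = 1200 ≡ 329 (mod 871)
329 - 745 = -416 ≡ 455 (mod 871)

455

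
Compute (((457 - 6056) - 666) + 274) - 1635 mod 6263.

4900

457 - 6056 = -5599 ≡ 664 (mod 6263)
664 - 666 = -2 ≡ 6261 (mod 6263)
6261 + 274 = 6535 ≡ 272 (mod 6263)
272 - 1635 = -1363 ≡ 4900 (mod 6263)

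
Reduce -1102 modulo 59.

19

-1102 = -19×59 + 19, so -1102 ≡ 19 (mod 59).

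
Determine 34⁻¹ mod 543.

16

543 = 15*34 + 33
34 = 1*33 + 1
33 = 33*1 + 0
gcd(34, 543) = 1, so the inverse exists.
Back-substitute for 1:
1 = 1*34 − 1*33
  = −1*543 + 16*34
So 34⁻¹ ≡ 16 (mod 543).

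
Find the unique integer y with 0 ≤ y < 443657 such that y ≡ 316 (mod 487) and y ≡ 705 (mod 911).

487⁻¹ mod 911: 487·376 ≡ 1 (mod 911), so 487⁻¹ ≡ 376.
y = 316 + 487·((705 − 316)·376 mod 911) = 316 + 487·504 = 245764.

245764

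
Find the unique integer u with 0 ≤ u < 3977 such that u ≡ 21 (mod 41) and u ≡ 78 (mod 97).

2891

41⁻¹ mod 97: 41·71 ≡ 1 (mod 97), so 41⁻¹ ≡ 71.
u = 21 + 41·((78 − 21)·71 mod 97) = 21 + 41·70 = 2891.
Check: 2891 mod 41 = 21, 2891 mod 97 = 78. ✓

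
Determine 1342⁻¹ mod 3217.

2879

Run the extended Euclidean algorithm:
3217 = 2*1342 + 533
1342 = 2*533 + 276
533 = 1*276 + 257
276 = 1*257 + 19
257 = 13*19 + 10
19 = 1*10 + 9
10 = 1*9 + 1
9 = 9*1 + 0
gcd(1342, 3217) = 1, so the inverse exists.
Back-substitute for 1:
1 = 1*10 − 1*9
  = −1*19 + 2*10
  = 2*257 − 27*19
  = −27*276 + 29*257
  = 29*533 − 56*276
  = −56*1342 + 141*533
  = 141*3217 − 338*1342
So 1342⁻¹ ≡ −338 ≡ 2879 (mod 3217).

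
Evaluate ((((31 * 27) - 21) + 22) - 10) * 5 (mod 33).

31 * 27 = 837 ≡ 12 (mod 33)
12 - 21 = -9 ≡ 24 (mod 33)
24 + 22 = 46 ≡ 13 (mod 33)
13 - 10 = 3
3 * 5 = 15

15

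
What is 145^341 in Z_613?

Using repeated squaring:
341 in binary is 101010101, i.e. 341 = 256 + 64 + 16 + 4 + 1.
145^1 ≡ 145 (mod 613)
145^2 ≡ 145^2 = 21025 ≡ 183 (mod 613)
145^4 ≡ 183^2 = 33489 ≡ 387 (mod 613)
145^8 ≡ 387^2 = 149769 ≡ 197 (mod 613)
145^16 ≡ 197^2 = 38809 ≡ 190 (mod 613)
145^32 ≡ 190^2 = 36100 ≡ 546 (mod 613)
145^64 ≡ 546^2 = 298116 ≡ 198 (mod 613)
145^128 ≡ 198^2 = 39204 ≡ 585 (mod 613)
145^256 ≡ 585^2 = 342225 ≡ 171 (mod 613)
145^341 = 145^256 · 145^64 · 145^16 · 145^4 · 145^1 ≡ 171 · 198 · 190 · 387 · 145 (mod 613).
Accumulate the product:
171 · 198 = 33858 ≡ 143
143 · 190 = 27170 ≡ 198
198 · 387 = 76626 ≡ 1
1 · 145 = 145

145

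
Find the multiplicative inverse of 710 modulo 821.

392

Apply the Euclidean algorithm and back-substitute:
821 = 1*710 + 111
710 = 6*111 + 44
111 = 2*44 + 23
44 = 1*23 + 21
23 = 1*21 + 2
21 = 10*2 + 1
2 = 2*1 + 0
gcd(710, 821) = 1, so the inverse exists.
Bézout: 1 = −339*821 + 392*710.
So 710⁻¹ ≡ 392 (mod 821).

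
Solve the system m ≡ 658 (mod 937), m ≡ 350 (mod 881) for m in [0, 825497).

408253

937⁻¹ mod 881: 937*236 ≡ 1 (mod 881), so 937⁻¹ ≡ 236.
m = 658 + 937*((350 − 658)*236 mod 881) = 658 + 937*435 = 408253.
Check: 408253 mod 937 = 658, 408253 mod 881 = 350. ✓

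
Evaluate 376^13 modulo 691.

385

13 in binary is 1101, i.e. 13 = 8 + 4 + 1.
376^1 ≡ 376 (mod 691)
376^2 ≡ 376^2 = 141376 ≡ 412 (mod 691)
376^4 ≡ 412^2 = 169744 ≡ 449 (mod 691)
376^8 ≡ 449^2 = 201601 ≡ 520 (mod 691)
376^13 = 376^8 × 376^4 × 376^1 ≡ 520 × 449 × 376 (mod 691).
Accumulate the product:
520 × 449 = 233480 ≡ 613
613 × 376 = 230488 ≡ 385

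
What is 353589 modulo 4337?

2292

353589 = 81×4337 + 2292, so 353589 ≡ 2292 (mod 4337).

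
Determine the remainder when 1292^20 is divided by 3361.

Compute successive squares:
1292^1 ≡ 1292 (mod 3361)
1292^2 ≡ 1292^2 = 1669264 ≡ 2208 (mod 3361)
1292^4 ≡ 2208^2 = 4875264 ≡ 1814 (mod 3361)
1292^8 ≡ 1814^2 = 3290596 ≡ 177 (mod 3361)
1292^16 ≡ 177^2 = 31329 ≡ 1080 (mod 3361)
1292^20 = 1292^16 × 1292^4 ≡ 1080 × 1814 (mod 3361).
1080 × 1814 = 1959120 ≡ 3018 (mod 3361).

3018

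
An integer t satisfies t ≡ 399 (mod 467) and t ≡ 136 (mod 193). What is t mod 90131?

467⁻¹ mod 193: 467*112 ≡ 1 (mod 193), so 467⁻¹ ≡ 112.
t = 399 + 467*((136 − 399)*112 mod 193) = 399 + 467*73 = 34490.
Check: 34490 mod 467 = 399, 34490 mod 193 = 136. ✓

34490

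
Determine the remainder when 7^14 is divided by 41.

7^1 ≡ 7 (mod 41)
7^2 ≡ 7^2 = 49 ≡ 8 (mod 41)
7^4 ≡ 8^2 = 64 ≡ 23 (mod 41)
7^8 ≡ 23^2 = 529 ≡ 37 (mod 41)
7^14 = 7^8 * 7^4 * 7^2 ≡ 37 * 23 * 8 (mod 41).
Accumulate the product:
37 * 23 = 851 ≡ 31
31 * 8 = 248 ≡ 2

2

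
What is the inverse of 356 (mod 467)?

467 = 1*356 + 111
356 = 3*111 + 23
111 = 4*23 + 19
23 = 1*19 + 4
19 = 4*4 + 3
4 = 1*3 + 1
3 = 3*1 + 0
gcd(356, 467) = 1, so the inverse exists.
Bézout: 1 = −93*467 + 122*356.
So 356⁻¹ ≡ 122 (mod 467).

122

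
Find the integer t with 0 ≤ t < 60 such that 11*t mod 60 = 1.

11

60 = 5·11 + 5
11 = 2·5 + 1
5 = 5·1 + 0
gcd(11, 60) = 1, so the inverse exists.
Bézout: 1 = −2·60 + 11·11.
So 11⁻¹ ≡ 11 (mod 60).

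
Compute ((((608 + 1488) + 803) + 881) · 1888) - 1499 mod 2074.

581

608 + 1488 = 2096 ≡ 22 (mod 2074)
22 + 803 = 825
825 + 881 = 1706
1706 · 1888 = 3220928 ≡ 6 (mod 2074)
6 - 1499 = -1493 ≡ 581 (mod 2074)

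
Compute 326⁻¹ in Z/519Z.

320

By the extended Euclidean algorithm:
519 = 1·326 + 193
326 = 1·193 + 133
193 = 1·133 + 60
133 = 2·60 + 13
60 = 4·13 + 8
13 = 1·8 + 5
8 = 1·5 + 3
5 = 1·3 + 2
3 = 1·2 + 1
2 = 2·1 + 0
gcd(326, 519) = 1, so the inverse exists.
Bézout: 1 = 125·519 − 199·326.
So 326⁻¹ ≡ −199 ≡ 320 (mod 519).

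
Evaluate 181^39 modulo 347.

30

Using repeated squaring:
39 in binary is 100111, i.e. 39 = 32 + 4 + 2 + 1.
181^1 ≡ 181 (mod 347)
181^2 ≡ 181^2 = 32761 ≡ 143 (mod 347)
181^4 ≡ 143^2 = 20449 ≡ 323 (mod 347)
181^8 ≡ 323^2 = 104329 ≡ 229 (mod 347)
181^16 ≡ 229^2 = 52441 ≡ 44 (mod 347)
181^32 ≡ 44^2 = 1936 ≡ 201 (mod 347)
181^39 = 181^32 × 181^4 × 181^2 × 181^1 ≡ 201 × 323 × 143 × 181 (mod 347).
Accumulate the product:
201 × 323 = 64923 ≡ 34
34 × 143 = 4862 ≡ 4
4 × 181 = 724 ≡ 30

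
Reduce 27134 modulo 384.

254

27134 = 70*384 + 254, so 27134 ≡ 254 (mod 384).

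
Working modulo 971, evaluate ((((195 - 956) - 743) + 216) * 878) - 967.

355

195 - 956 = -761 ≡ 210 (mod 971)
210 - 743 = -533 ≡ 438 (mod 971)
438 + 216 = 654
654 * 878 = 574212 ≡ 351 (mod 971)
351 - 967 = -616 ≡ 355 (mod 971)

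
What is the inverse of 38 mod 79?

79 = 2×38 + 3
38 = 12×3 + 2
3 = 1×2 + 1
2 = 2×1 + 0
gcd(38, 79) = 1, so the inverse exists.
Back-substitute for 1:
1 = 1×3 − 1×2
  = −1×38 + 13×3
  = 13×79 − 27×38
So 38⁻¹ ≡ −27 ≡ 52 (mod 79).

52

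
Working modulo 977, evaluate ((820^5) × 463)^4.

(820)^5 ≡ 896 (mod 977)
896 × 463 = 414848 ≡ 600 (mod 977)
(600)^4 ≡ 356 (mod 977)

356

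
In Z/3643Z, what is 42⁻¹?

1995

3643 = 86*42 + 31
42 = 1*31 + 11
31 = 2*11 + 9
11 = 1*9 + 2
9 = 4*2 + 1
2 = 2*1 + 0
gcd(42, 3643) = 1, so the inverse exists.
Back-substitute for 1:
1 = 1*9 − 4*2
  = −4*11 + 5*9
  = 5*31 − 14*11
  = −14*42 + 19*31
  = 19*3643 − 1648*42
So 42⁻¹ ≡ −1648 ≡ 1995 (mod 3643).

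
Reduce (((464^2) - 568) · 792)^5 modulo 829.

527

(464)^2 ≡ 585 (mod 829)
585 - 568 = 17
17 · 792 = 13464 ≡ 200 (mod 829)
(200)^5 ≡ 527 (mod 829)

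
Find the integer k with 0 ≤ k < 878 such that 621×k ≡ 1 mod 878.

837

878 = 1·621 + 257
621 = 2·257 + 107
257 = 2·107 + 43
107 = 2·43 + 21
43 = 2·21 + 1
21 = 21·1 + 0
gcd(621, 878) = 1, so the inverse exists.
Back-substitute for 1:
1 = 1·43 − 2·21
  = −2·107 + 5·43
  = 5·257 − 12·107
  = −12·621 + 29·257
  = 29·878 − 41·621
So 621⁻¹ ≡ −41 ≡ 837 (mod 878).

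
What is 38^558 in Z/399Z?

190

38^1 ≡ 38 (mod 399)
38^2 ≡ 38^2 = 1444 ≡ 247 (mod 399)
38^4 ≡ 247^2 = 61009 ≡ 361 (mod 399)
38^8 ≡ 361^2 = 130321 ≡ 247 (mod 399)
38^16 ≡ 247^2 = 61009 ≡ 361 (mod 399)
38^32 ≡ 361^2 = 130321 ≡ 247 (mod 399)
38^64 ≡ 247^2 = 61009 ≡ 361 (mod 399)
38^128 ≡ 361^2 = 130321 ≡ 247 (mod 399)
38^256 ≡ 247^2 = 61009 ≡ 361 (mod 399)
38^512 ≡ 361^2 = 130321 ≡ 247 (mod 399)
38^558 = 38^512 × 38^32 × 38^8 × 38^4 × 38^2 ≡ 247 × 247 × 247 × 361 × 247 (mod 399).
Accumulate the product:
247 × 247 = 61009 ≡ 361
361 × 247 = 89167 ≡ 190
190 × 361 = 68590 ≡ 361
361 × 247 = 89167 ≡ 190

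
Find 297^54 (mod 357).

225

54 in binary is 110110, i.e. 54 = 32 + 16 + 4 + 2.
297^1 ≡ 297 (mod 357)
297^2 ≡ 297^2 = 88209 ≡ 30 (mod 357)
297^4 ≡ 30^2 = 900 ≡ 186 (mod 357)
297^8 ≡ 186^2 = 34596 ≡ 324 (mod 357)
297^16 ≡ 324^2 = 104976 ≡ 18 (mod 357)
297^32 ≡ 18^2 = 324 (mod 357)
297^54 = 297^32 · 297^16 · 297^4 · 297^2 ≡ 324 · 18 · 186 · 30 (mod 357).
Accumulate the product:
324 · 18 = 5832 ≡ 120
120 · 186 = 22320 ≡ 186
186 · 30 = 5580 ≡ 225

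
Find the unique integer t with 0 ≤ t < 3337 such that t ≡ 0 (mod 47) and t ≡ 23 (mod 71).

47⁻¹ mod 71: 47·68 ≡ 1 (mod 71), so 47⁻¹ ≡ 68.
t = 0 + 47·((23 − 0)·68 mod 71) = 0 + 47·2 = 94.

94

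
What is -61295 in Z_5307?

2389

-61295 = -12*5307 + 2389, so -61295 ≡ 2389 (mod 5307).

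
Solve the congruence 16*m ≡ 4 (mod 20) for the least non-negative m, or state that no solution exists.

4

gcd(16, 20) = 4, and 4 | 4, so solutions exist.
Divide through by 4: 4*m ≡ 1 (mod 5).
4⁻¹ ≡ 4 (mod 5).
m ≡ 4*1 ≡ 4 (mod 5).
The smallest non-negative solution is m = 4.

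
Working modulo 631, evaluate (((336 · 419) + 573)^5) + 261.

336 · 419 = 140784 ≡ 71 (mod 631)
71 + 573 = 644 ≡ 13 (mod 631)
(13)^5 ≡ 265 (mod 631)
265 + 261 = 526

526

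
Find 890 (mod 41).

29

890 = 21×41 + 29, so 890 ≡ 29 (mod 41).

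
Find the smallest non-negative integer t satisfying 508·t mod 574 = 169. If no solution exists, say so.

no solution

gcd(508, 574) = 2, and 2 does not divide 169.
So the congruence has no solution.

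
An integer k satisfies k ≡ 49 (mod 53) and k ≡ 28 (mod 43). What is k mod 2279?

1533

53⁻¹ mod 43: 53*13 ≡ 1 (mod 43), so 53⁻¹ ≡ 13.
k = 49 + 53*((28 − 49)*13 mod 43) = 49 + 53*28 = 1533.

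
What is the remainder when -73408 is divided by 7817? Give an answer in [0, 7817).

-73408 = -10×7817 + 4762, so -73408 ≡ 4762 (mod 7817).

4762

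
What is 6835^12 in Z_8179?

Using repeated squaring:
12 in binary is 1100, i.e. 12 = 8 + 4.
6835^1 ≡ 6835 (mod 8179)
6835^2 ≡ 6835^2 = 46717225 ≡ 6956 (mod 8179)
6835^4 ≡ 6956^2 = 48385936 ≡ 7151 (mod 8179)
6835^8 ≡ 7151^2 = 51136801 ≡ 1693 (mod 8179)
6835^12 = 6835^8 * 6835^4 ≡ 1693 * 7151 (mod 8179).
1693 * 7151 = 12106643 ≡ 1723 (mod 8179).

1723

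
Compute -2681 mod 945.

-2681 = -3×945 + 154, so -2681 ≡ 154 (mod 945).

154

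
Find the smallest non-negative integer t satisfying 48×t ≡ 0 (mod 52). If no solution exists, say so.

0

gcd(48, 52) = 4, and 4 | 0, so solutions exist.
Divide through by 4: 12×t mod 13 = 0.
12⁻¹ ≡ 12 (mod 13).
t ≡ 12×0 ≡ 0 (mod 13).
The smallest non-negative solution is t = 0.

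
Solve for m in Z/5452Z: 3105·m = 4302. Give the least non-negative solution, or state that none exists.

4442

gcd(3105, 5452) = 1, so a unique solution mod 5452 exists.
3105⁻¹ ≡ 4481 (mod 5452).
m ≡ 4481·4302 ≡ 4442 (mod 5452).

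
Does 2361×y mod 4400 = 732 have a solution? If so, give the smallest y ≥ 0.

gcd(2361, 4400) = 1, so a unique solution mod 4400 exists.
2361⁻¹ ≡ 41 (mod 4400).
y ≡ 41×732 ≡ 3612 (mod 4400).

3612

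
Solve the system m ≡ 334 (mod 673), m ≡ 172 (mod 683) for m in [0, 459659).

287032

673⁻¹ mod 683: 673·478 ≡ 1 (mod 683), so 673⁻¹ ≡ 478.
m = 334 + 673·((172 − 334)·478 mod 683) = 334 + 673·426 = 287032.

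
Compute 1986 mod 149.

49

1986 = 13·149 + 49, so 1986 ≡ 49 (mod 149).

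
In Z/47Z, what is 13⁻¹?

29

47 = 3·13 + 8
13 = 1·8 + 5
8 = 1·5 + 3
5 = 1·3 + 2
3 = 1·2 + 1
2 = 2·1 + 0
gcd(13, 47) = 1, so the inverse exists.
Back-substitute for 1:
1 = 1·3 − 1·2
  = −1·5 + 2·3
  = 2·8 − 3·5
  = −3·13 + 5·8
  = 5·47 − 18·13
So 13⁻¹ ≡ −18 ≡ 29 (mod 47).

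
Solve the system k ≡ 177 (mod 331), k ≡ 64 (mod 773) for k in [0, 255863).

3156

331⁻¹ mod 773: 331*383 ≡ 1 (mod 773), so 331⁻¹ ≡ 383.
k = 177 + 331*((64 − 177)*383 mod 773) = 177 + 331*9 = 3156.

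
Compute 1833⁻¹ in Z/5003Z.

5003 = 2·1833 + 1337
1833 = 1·1337 + 496
1337 = 2·496 + 345
496 = 1·345 + 151
345 = 2·151 + 43
151 = 3·43 + 22
43 = 1·22 + 21
22 = 1·21 + 1
21 = 21·1 + 0
gcd(1833, 5003) = 1, so the inverse exists.
Back-substitute for 1:
1 = 1·22 − 1·21
  = −1·43 + 2·22
  = 2·151 − 7·43
  = −7·345 + 16·151
  = 16·496 − 23·345
  = −23·1337 + 62·496
  = 62·1833 − 85·1337
  = −85·5003 + 232·1833
So 1833⁻¹ ≡ 232 (mod 5003).

232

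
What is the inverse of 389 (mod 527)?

527 = 1·389 + 138
389 = 2·138 + 113
138 = 1·113 + 25
113 = 4·25 + 13
25 = 1·13 + 12
13 = 1·12 + 1
12 = 12·1 + 0
gcd(389, 527) = 1, so the inverse exists.
Back-substitute for 1:
1 = 1·13 − 1·12
  = −1·25 + 2·13
  = 2·113 − 9·25
  = −9·138 + 11·113
  = 11·389 − 31·138
  = −31·527 + 42·389
So 389⁻¹ ≡ 42 (mod 527).

42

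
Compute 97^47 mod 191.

47 in binary is 101111, i.e. 47 = 32 + 8 + 4 + 2 + 1.
97^1 ≡ 97 (mod 191)
97^2 ≡ 97^2 = 9409 ≡ 50 (mod 191)
97^4 ≡ 50^2 = 2500 ≡ 17 (mod 191)
97^8 ≡ 17^2 = 289 ≡ 98 (mod 191)
97^16 ≡ 98^2 = 9604 ≡ 54 (mod 191)
97^32 ≡ 54^2 = 2916 ≡ 51 (mod 191)
97^47 = 97^32 × 97^8 × 97^4 × 97^2 × 97^1 ≡ 51 × 98 × 17 × 50 × 97 (mod 191).
Accumulate the product:
51 × 98 = 4998 ≡ 32
32 × 17 = 544 ≡ 162
162 × 50 = 8100 ≡ 78
78 × 97 = 7566 ≡ 117

117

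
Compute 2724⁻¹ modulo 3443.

1427

Apply the Euclidean algorithm and back-substitute:
3443 = 1×2724 + 719
2724 = 3×719 + 567
719 = 1×567 + 152
567 = 3×152 + 111
152 = 1×111 + 41
111 = 2×41 + 29
41 = 1×29 + 12
29 = 2×12 + 5
12 = 2×5 + 2
5 = 2×2 + 1
2 = 2×1 + 0
gcd(2724, 3443) = 1, so the inverse exists.
Back-substitute for 1:
1 = 1×5 − 2×2
  = −2×12 + 5×5
  = 5×29 − 12×12
  = −12×41 + 17×29
  = 17×111 − 46×41
  = −46×152 + 63×111
  = 63×567 − 235×152
  = −235×719 + 298×567
  = 298×2724 − 1129×719
  = −1129×3443 + 1427×2724
So 2724⁻¹ ≡ 1427 (mod 3443).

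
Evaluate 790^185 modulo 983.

655

185 in binary is 10111001, i.e. 185 = 128 + 32 + 16 + 8 + 1.
790^1 ≡ 790 (mod 983)
790^2 ≡ 790^2 = 624100 ≡ 878 (mod 983)
790^4 ≡ 878^2 = 770884 ≡ 212 (mod 983)
790^8 ≡ 212^2 = 44944 ≡ 709 (mod 983)
790^16 ≡ 709^2 = 502681 ≡ 368 (mod 983)
790^32 ≡ 368^2 = 135424 ≡ 753 (mod 983)
790^64 ≡ 753^2 = 567009 ≡ 801 (mod 983)
790^128 ≡ 801^2 = 641601 ≡ 685 (mod 983)
790^185 = 790^128 × 790^32 × 790^16 × 790^8 × 790^1 ≡ 685 × 753 × 368 × 709 × 790 (mod 983).
Accumulate the product:
685 × 753 = 515805 ≡ 713
713 × 368 = 262384 ≡ 906
906 × 709 = 642354 ≡ 455
455 × 790 = 359450 ≡ 655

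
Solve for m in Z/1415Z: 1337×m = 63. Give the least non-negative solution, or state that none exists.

gcd(1337, 1415) = 1, so a unique solution mod 1415 exists.
1337⁻¹ ≡ 1288 (mod 1415).
m ≡ 1288×63 ≡ 489 (mod 1415).

489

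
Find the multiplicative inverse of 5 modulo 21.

17

By the extended Euclidean algorithm:
21 = 4×5 + 1
5 = 5×1 + 0
gcd(5, 21) = 1, so the inverse exists.
Bézout: 1 = 1×21 − 4×5.
So 5⁻¹ ≡ −4 ≡ 17 (mod 21).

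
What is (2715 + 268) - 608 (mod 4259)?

2375

2715 + 268 = 2983
2983 - 608 = 2375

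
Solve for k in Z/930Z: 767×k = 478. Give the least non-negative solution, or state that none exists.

134

gcd(767, 930) = 1, so a unique solution mod 930 exists.
767⁻¹ ≡ 833 (mod 930).
k ≡ 833×478 ≡ 134 (mod 930).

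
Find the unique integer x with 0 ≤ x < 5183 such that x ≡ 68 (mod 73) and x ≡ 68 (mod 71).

68

73⁻¹ mod 71: 73×36 ≡ 1 (mod 71), so 73⁻¹ ≡ 36.
x = 68 + 73×((68 − 68)×36 mod 71) = 68 + 73×0 = 68.
Check: 68 mod 73 = 68, 68 mod 71 = 68. ✓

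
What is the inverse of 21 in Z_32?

Run the extended Euclidean algorithm:
32 = 1·21 + 11
21 = 1·11 + 10
11 = 1·10 + 1
10 = 10·1 + 0
gcd(21, 32) = 1, so the inverse exists.
Bézout: 1 = 2·32 − 3·21.
So 21⁻¹ ≡ −3 ≡ 29 (mod 32).

29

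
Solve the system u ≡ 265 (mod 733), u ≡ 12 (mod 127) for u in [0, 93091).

733⁻¹ mod 127: 733×35 ≡ 1 (mod 127), so 733⁻¹ ≡ 35.
u = 265 + 733×((12 − 265)×35 mod 127) = 265 + 733×35 = 25920.

25920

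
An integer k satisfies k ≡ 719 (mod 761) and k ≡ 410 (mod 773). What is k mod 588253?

761⁻¹ mod 773: 761*322 ≡ 1 (mod 773), so 761⁻¹ ≡ 322.
k = 719 + 761*((410 − 719)*322 mod 773) = 719 + 761*219 = 167378.

167378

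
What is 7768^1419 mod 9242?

Compute successive squares:
1419 in binary is 10110001011, i.e. 1419 = 1024 + 256 + 128 + 8 + 2 + 1.
7768^1 ≡ 7768 (mod 9242)
7768^2 ≡ 7768^2 = 60341824 ≡ 806 (mod 9242)
7768^4 ≡ 806^2 = 649636 ≡ 2696 (mod 9242)
7768^8 ≡ 2696^2 = 7268416 ≡ 4204 (mod 9242)
7768^16 ≡ 4204^2 = 17673616 ≡ 2912 (mod 9242)
7768^32 ≡ 2912^2 = 8479744 ≡ 4830 (mod 9242)
7768^64 ≡ 4830^2 = 23328900 ≡ 2092 (mod 9242)
7768^128 ≡ 2092^2 = 4376464 ≡ 4998 (mod 9242)
7768^256 ≡ 4998^2 = 24980004 ≡ 8120 (mod 9242)
7768^512 ≡ 8120^2 = 65934400 ≡ 1972 (mod 9242)
7768^1024 ≡ 1972^2 = 3888784 ≡ 7144 (mod 9242)
7768^1419 = 7768^1024 · 7768^256 · 7768^128 · 7768^8 · 7768^2 · 7768^1 ≡ 7144 · 8120 · 4998 · 4204 · 806 · 7768 (mod 9242).
Accumulate the product:
7144 · 8120 = 58009280 ≡ 6488
6488 · 4998 = 32427024 ≡ 6088
6088 · 4204 = 25593952 ≡ 2854
2854 · 806 = 2300324 ≡ 8308
8308 · 7768 = 64536544 ≡ 8900

8900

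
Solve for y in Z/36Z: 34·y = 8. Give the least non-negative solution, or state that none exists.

gcd(34, 36) = 2, and 2 | 8, so solutions exist.
Divide through by 2: 17·y ≡ 4 (mod 18).
17⁻¹ ≡ 17 (mod 18).
y ≡ 17·4 ≡ 14 (mod 18).
The smallest non-negative solution is y = 14.

14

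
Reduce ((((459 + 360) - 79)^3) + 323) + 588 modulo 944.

639

459 + 360 = 819
819 - 79 = 740
(740)^3 ≡ 672 (mod 944)
672 + 323 = 995 ≡ 51 (mod 944)
51 + 588 = 639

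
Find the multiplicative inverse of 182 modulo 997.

126

997 = 5×182 + 87
182 = 2×87 + 8
87 = 10×8 + 7
8 = 1×7 + 1
7 = 7×1 + 0
gcd(182, 997) = 1, so the inverse exists.
Back-substitute for 1:
1 = 1×8 − 1×7
  = −1×87 + 11×8
  = 11×182 − 23×87
  = −23×997 + 126×182
So 182⁻¹ ≡ 126 (mod 997).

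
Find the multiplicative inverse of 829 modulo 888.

301

Apply the Euclidean algorithm and back-substitute:
888 = 1·829 + 59
829 = 14·59 + 3
59 = 19·3 + 2
3 = 1·2 + 1
2 = 2·1 + 0
gcd(829, 888) = 1, so the inverse exists.
Back-substitute for 1:
1 = 1·3 − 1·2
  = −1·59 + 20·3
  = 20·829 − 281·59
  = −281·888 + 301·829
So 829⁻¹ ≡ 301 (mod 888).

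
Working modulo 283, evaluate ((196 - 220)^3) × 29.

196 - 220 = -24 ≡ 259 (mod 283)
(259)^3 ≡ 43 (mod 283)
43 × 29 = 1247 ≡ 115 (mod 283)

115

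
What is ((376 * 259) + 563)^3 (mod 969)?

376 * 259 = 97384 ≡ 484 (mod 969)
484 + 563 = 1047 ≡ 78 (mod 969)
(78)^3 ≡ 711 (mod 969)

711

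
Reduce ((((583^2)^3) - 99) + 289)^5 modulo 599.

442

(583)^2 ≡ 256 (mod 599)
(256)^3 ≡ 424 (mod 599)
424 - 99 = 325
325 + 289 = 614 ≡ 15 (mod 599)
(15)^5 ≡ 442 (mod 599)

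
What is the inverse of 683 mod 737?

Apply the Euclidean algorithm and back-substitute:
737 = 1·683 + 54
683 = 12·54 + 35
54 = 1·35 + 19
35 = 1·19 + 16
19 = 1·16 + 3
16 = 5·3 + 1
3 = 3·1 + 0
gcd(683, 737) = 1, so the inverse exists.
Bézout: 1 = −215·737 + 232·683.
So 683⁻¹ ≡ 232 (mod 737).

232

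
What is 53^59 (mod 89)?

84

Using repeated squaring:
53^1 ≡ 53 (mod 89)
53^2 ≡ 53^2 = 2809 ≡ 50 (mod 89)
53^4 ≡ 50^2 = 2500 ≡ 8 (mod 89)
53^8 ≡ 8^2 = 64 (mod 89)
53^16 ≡ 64^2 = 4096 ≡ 2 (mod 89)
53^32 ≡ 2^2 = 4 (mod 89)
53^59 = 53^32 * 53^16 * 53^8 * 53^2 * 53^1 ≡ 4 * 2 * 64 * 50 * 53 (mod 89).
Accumulate the product:
4 * 2 = 8
8 * 64 = 512 ≡ 67
67 * 50 = 3350 ≡ 57
57 * 53 = 3021 ≡ 84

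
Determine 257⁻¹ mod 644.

By the extended Euclidean algorithm:
644 = 2×257 + 130
257 = 1×130 + 127
130 = 1×127 + 3
127 = 42×3 + 1
3 = 3×1 + 0
gcd(257, 644) = 1, so the inverse exists.
Back-substitute for 1:
1 = 1×127 − 42×3
  = −42×130 + 43×127
  = 43×257 − 85×130
  = −85×644 + 213×257
So 257⁻¹ ≡ 213 (mod 644).

213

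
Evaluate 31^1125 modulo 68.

Compute successive squares:
1125 in binary is 10001100101, i.e. 1125 = 1024 + 64 + 32 + 4 + 1.
31^1 ≡ 31 (mod 68)
31^2 ≡ 31^2 = 961 ≡ 9 (mod 68)
31^4 ≡ 9^2 = 81 ≡ 13 (mod 68)
31^8 ≡ 13^2 = 169 ≡ 33 (mod 68)
31^16 ≡ 33^2 = 1089 ≡ 1 (mod 68)
31^32 ≡ 1^2 = 1 (mod 68)
31^64 ≡ 1^2 = 1 (mod 68)
31^128 ≡ 1^2 = 1 (mod 68)
31^256 ≡ 1^2 = 1 (mod 68)
31^512 ≡ 1^2 = 1 (mod 68)
31^1024 ≡ 1^2 = 1 (mod 68)
31^1125 = 31^1024 × 31^64 × 31^32 × 31^4 × 31^1 ≡ 1 × 1 × 1 × 13 × 31 (mod 68).
Accumulate the product:
1 × 1 = 1
1 × 1 = 1
1 × 13 = 13
13 × 31 = 403 ≡ 63

63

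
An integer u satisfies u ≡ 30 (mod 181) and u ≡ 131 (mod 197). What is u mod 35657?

1116

181⁻¹ mod 197: 181×160 ≡ 1 (mod 197), so 181⁻¹ ≡ 160.
u = 30 + 181×((131 − 30)×160 mod 197) = 30 + 181×6 = 1116.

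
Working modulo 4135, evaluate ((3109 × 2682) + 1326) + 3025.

3109 × 2682 = 8338338 ≡ 2178 (mod 4135)
2178 + 1326 = 3504
3504 + 3025 = 6529 ≡ 2394 (mod 4135)

2394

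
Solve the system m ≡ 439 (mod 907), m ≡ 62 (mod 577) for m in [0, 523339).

112000

907⁻¹ mod 577: 907*292 ≡ 1 (mod 577), so 907⁻¹ ≡ 292.
m = 439 + 907*((62 − 439)*292 mod 577) = 439 + 907*123 = 112000.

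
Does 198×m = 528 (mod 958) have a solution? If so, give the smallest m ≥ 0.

322

gcd(198, 958) = 2, and 2 | 528, so solutions exist.
Divide through by 2: 99×m ≡ 264 mod 479.
99⁻¹ ≡ 150 (mod 479).
m ≡ 150×264 ≡ 322 (mod 479).
The smallest non-negative solution is m = 322.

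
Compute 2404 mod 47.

2404 = 51×47 + 7, so 2404 ≡ 7 (mod 47).

7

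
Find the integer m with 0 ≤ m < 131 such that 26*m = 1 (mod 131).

126

131 = 5*26 + 1
26 = 26*1 + 0
gcd(26, 131) = 1, so the inverse exists.
Back-substitute for 1:
1 = 1*131 − 5*26
So 26⁻¹ ≡ −5 ≡ 126 (mod 131).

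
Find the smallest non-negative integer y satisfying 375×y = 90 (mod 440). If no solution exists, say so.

46

gcd(375, 440) = 5, and 5 | 90, so solutions exist.
Divide through by 5: 75×y mod 88 = 18.
75⁻¹ ≡ 27 (mod 88).
y ≡ 27×18 ≡ 46 (mod 88).
The smallest non-negative solution is y = 46.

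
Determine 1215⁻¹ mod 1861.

435

1861 = 1·1215 + 646
1215 = 1·646 + 569
646 = 1·569 + 77
569 = 7·77 + 30
77 = 2·30 + 17
30 = 1·17 + 13
17 = 1·13 + 4
13 = 3·4 + 1
4 = 4·1 + 0
gcd(1215, 1861) = 1, so the inverse exists.
Back-substitute for 1:
1 = 1·13 − 3·4
  = −3·17 + 4·13
  = 4·30 − 7·17
  = −7·77 + 18·30
  = 18·569 − 133·77
  = −133·646 + 151·569
  = 151·1215 − 284·646
  = −284·1861 + 435·1215
So 1215⁻¹ ≡ 435 (mod 1861).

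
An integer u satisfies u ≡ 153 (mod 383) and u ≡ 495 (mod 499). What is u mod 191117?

140714

383⁻¹ mod 499: 383*271 ≡ 1 (mod 499), so 383⁻¹ ≡ 271.
u = 153 + 383*((495 − 153)*271 mod 499) = 153 + 383*367 = 140714.
Check: 140714 mod 383 = 153, 140714 mod 499 = 495. ✓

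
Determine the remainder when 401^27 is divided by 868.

27 in binary is 11011, i.e. 27 = 16 + 8 + 2 + 1.
401^1 ≡ 401 (mod 868)
401^2 ≡ 401^2 = 160801 ≡ 221 (mod 868)
401^4 ≡ 221^2 = 48841 ≡ 233 (mod 868)
401^8 ≡ 233^2 = 54289 ≡ 473 (mod 868)
401^16 ≡ 473^2 = 223729 ≡ 653 (mod 868)
401^27 = 401^16 · 401^8 · 401^2 · 401^1 ≡ 653 · 473 · 221 · 401 (mod 868).
Accumulate the product:
653 · 473 = 308869 ≡ 729
729 · 221 = 161109 ≡ 529
529 · 401 = 212129 ≡ 337

337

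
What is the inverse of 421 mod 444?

193

By the extended Euclidean algorithm:
444 = 1×421 + 23
421 = 18×23 + 7
23 = 3×7 + 2
7 = 3×2 + 1
2 = 2×1 + 0
gcd(421, 444) = 1, so the inverse exists.
Back-substitute for 1:
1 = 1×7 − 3×2
  = −3×23 + 10×7
  = 10×421 − 183×23
  = −183×444 + 193×421
So 421⁻¹ ≡ 193 (mod 444).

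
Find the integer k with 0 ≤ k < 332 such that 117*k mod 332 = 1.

105

By the extended Euclidean algorithm:
332 = 2·117 + 98
117 = 1·98 + 19
98 = 5·19 + 3
19 = 6·3 + 1
3 = 3·1 + 0
gcd(117, 332) = 1, so the inverse exists.
Bézout: 1 = −37·332 + 105·117.
So 117⁻¹ ≡ 105 (mod 332).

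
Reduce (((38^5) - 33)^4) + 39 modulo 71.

(38)^5 ≡ 20 (mod 71)
20 - 33 = -13 ≡ 58 (mod 71)
(58)^4 ≡ 19 (mod 71)
19 + 39 = 58

58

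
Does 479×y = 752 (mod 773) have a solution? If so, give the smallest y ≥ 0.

gcd(479, 773) = 1, so a unique solution mod 773 exists.
479⁻¹ ≡ 234 (mod 773).
y ≡ 234×752 ≡ 497 (mod 773).

497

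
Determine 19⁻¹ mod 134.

Apply the Euclidean algorithm and back-substitute:
134 = 7·19 + 1
19 = 19·1 + 0
gcd(19, 134) = 1, so the inverse exists.
Back-substitute for 1:
1 = 1·134 − 7·19
So 19⁻¹ ≡ −7 ≡ 127 (mod 134).

127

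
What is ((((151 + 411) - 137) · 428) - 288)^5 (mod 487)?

343

151 + 411 = 562 ≡ 75 (mod 487)
75 - 137 = -62 ≡ 425 (mod 487)
425 · 428 = 181900 ≡ 249 (mod 487)
249 - 288 = -39 ≡ 448 (mod 487)
(448)^5 ≡ 343 (mod 487)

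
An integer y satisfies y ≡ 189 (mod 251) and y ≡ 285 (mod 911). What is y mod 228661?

74987

251⁻¹ mod 911: 251·98 ≡ 1 (mod 911), so 251⁻¹ ≡ 98.
y = 189 + 251·((285 − 189)·98 mod 911) = 189 + 251·298 = 74987.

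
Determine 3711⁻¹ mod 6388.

3923

6388 = 1·3711 + 2677
3711 = 1·2677 + 1034
2677 = 2·1034 + 609
1034 = 1·609 + 425
609 = 1·425 + 184
425 = 2·184 + 57
184 = 3·57 + 13
57 = 4·13 + 5
13 = 2·5 + 3
5 = 1·3 + 2
3 = 1·2 + 1
2 = 2·1 + 0
gcd(3711, 6388) = 1, so the inverse exists.
Back-substitute for 1:
1 = 1·3 − 1·2
  = −1·5 + 2·3
  = 2·13 − 5·5
  = −5·57 + 22·13
  = 22·184 − 71·57
  = −71·425 + 164·184
  = 164·609 − 235·425
  = −235·1034 + 399·609
  = 399·2677 − 1033·1034
  = −1033·3711 + 1432·2677
  = 1432·6388 − 2465·3711
So 3711⁻¹ ≡ −2465 ≡ 3923 (mod 6388).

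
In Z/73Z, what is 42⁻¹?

73 = 1×42 + 31
42 = 1×31 + 11
31 = 2×11 + 9
11 = 1×9 + 2
9 = 4×2 + 1
2 = 2×1 + 0
gcd(42, 73) = 1, so the inverse exists.
Bézout: 1 = 19×73 − 33×42.
So 42⁻¹ ≡ −33 ≡ 40 (mod 73).

40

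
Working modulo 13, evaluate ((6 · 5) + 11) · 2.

4

6 · 5 = 30 ≡ 4 (mod 13)
4 + 11 = 15 ≡ 2 (mod 13)
2 · 2 = 4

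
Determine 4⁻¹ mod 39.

Apply the Euclidean algorithm and back-substitute:
39 = 9·4 + 3
4 = 1·3 + 1
3 = 3·1 + 0
gcd(4, 39) = 1, so the inverse exists.
Bézout: 1 = −1·39 + 10·4.
So 4⁻¹ ≡ 10 (mod 39).

10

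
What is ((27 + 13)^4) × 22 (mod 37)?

27 + 13 = 40 ≡ 3 (mod 37)
(3)^4 ≡ 7 (mod 37)
7 × 22 = 154 ≡ 6 (mod 37)

6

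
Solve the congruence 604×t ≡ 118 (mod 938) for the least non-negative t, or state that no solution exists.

gcd(604, 938) = 2, and 2 | 118, so solutions exist.
Divide through by 2: 302×t ≡ 59 mod 469.
302⁻¹ ≡ 337 (mod 469).
t ≡ 337×59 ≡ 185 (mod 469).
The smallest non-negative solution is t = 185.

185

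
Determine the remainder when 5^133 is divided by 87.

86

Compute successive squares:
5^1 ≡ 5 (mod 87)
5^2 ≡ 5^2 = 25 (mod 87)
5^4 ≡ 25^2 = 625 ≡ 16 (mod 87)
5^8 ≡ 16^2 = 256 ≡ 82 (mod 87)
5^16 ≡ 82^2 = 6724 ≡ 25 (mod 87)
5^32 ≡ 25^2 = 625 ≡ 16 (mod 87)
5^64 ≡ 16^2 = 256 ≡ 82 (mod 87)
5^128 ≡ 82^2 = 6724 ≡ 25 (mod 87)
5^133 = 5^128 × 5^4 × 5^1 ≡ 25 × 16 × 5 (mod 87).
Accumulate the product:
25 × 16 = 400 ≡ 52
52 × 5 = 260 ≡ 86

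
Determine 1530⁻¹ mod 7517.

7404

Run the extended Euclidean algorithm:
7517 = 4*1530 + 1397
1530 = 1*1397 + 133
1397 = 10*133 + 67
133 = 1*67 + 66
67 = 1*66 + 1
66 = 66*1 + 0
gcd(1530, 7517) = 1, so the inverse exists.
Back-substitute for 1:
1 = 1*67 − 1*66
  = −1*133 + 2*67
  = 2*1397 − 21*133
  = −21*1530 + 23*1397
  = 23*7517 − 113*1530
So 1530⁻¹ ≡ −113 ≡ 7404 (mod 7517).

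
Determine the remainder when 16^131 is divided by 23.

Compute successive squares:
131 in binary is 10000011, i.e. 131 = 128 + 2 + 1.
16^1 ≡ 16 (mod 23)
16^2 ≡ 16^2 = 256 ≡ 3 (mod 23)
16^4 ≡ 3^2 = 9 (mod 23)
16^8 ≡ 9^2 = 81 ≡ 12 (mod 23)
16^16 ≡ 12^2 = 144 ≡ 6 (mod 23)
16^32 ≡ 6^2 = 36 ≡ 13 (mod 23)
16^64 ≡ 13^2 = 169 ≡ 8 (mod 23)
16^128 ≡ 8^2 = 64 ≡ 18 (mod 23)
16^131 = 16^128 · 16^2 · 16^1 ≡ 18 · 3 · 16 (mod 23).
Accumulate the product:
18 · 3 = 54 ≡ 8
8 · 16 = 128 ≡ 13

13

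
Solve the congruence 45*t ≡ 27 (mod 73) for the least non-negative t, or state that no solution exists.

59

gcd(45, 73) = 1, so a unique solution mod 73 exists.
45⁻¹ ≡ 13 (mod 73).
t ≡ 13*27 ≡ 59 (mod 73).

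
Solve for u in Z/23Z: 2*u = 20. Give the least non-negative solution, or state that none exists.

10

gcd(2, 23) = 1, so a unique solution mod 23 exists.
2⁻¹ ≡ 12 (mod 23).
u ≡ 12*20 ≡ 10 (mod 23).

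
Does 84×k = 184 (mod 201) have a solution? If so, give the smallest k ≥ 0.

no solution

gcd(84, 201) = 3, and 3 does not divide 184.
So the congruence has no solution.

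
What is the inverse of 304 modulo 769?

726

769 = 2*304 + 161
304 = 1*161 + 143
161 = 1*143 + 18
143 = 7*18 + 17
18 = 1*17 + 1
17 = 17*1 + 0
gcd(304, 769) = 1, so the inverse exists.
Back-substitute for 1:
1 = 1*18 − 1*17
  = −1*143 + 8*18
  = 8*161 − 9*143
  = −9*304 + 17*161
  = 17*769 − 43*304
So 304⁻¹ ≡ −43 ≡ 726 (mod 769).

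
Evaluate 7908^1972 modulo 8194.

7136

By square-and-multiply:
7908^1 ≡ 7908 (mod 8194)
7908^2 ≡ 7908^2 = 62536464 ≡ 8050 (mod 8194)
7908^4 ≡ 8050^2 = 64802500 ≡ 4348 (mod 8194)
7908^8 ≡ 4348^2 = 18905104 ≡ 1546 (mod 8194)
7908^16 ≡ 1546^2 = 2390116 ≡ 5662 (mod 8194)
7908^32 ≡ 5662^2 = 32058244 ≡ 3316 (mod 8194)
7908^64 ≡ 3316^2 = 10995856 ≡ 7702 (mod 8194)
7908^128 ≡ 7702^2 = 59320804 ≡ 4438 (mod 8194)
7908^256 ≡ 4438^2 = 19695844 ≡ 5662 (mod 8194)
7908^512 ≡ 5662^2 = 32058244 ≡ 3316 (mod 8194)
7908^1024 ≡ 3316^2 = 10995856 ≡ 7702 (mod 8194)
7908^1972 = 7908^1024 * 7908^512 * 7908^256 * 7908^128 * 7908^32 * 7908^16 * 7908^4 ≡ 7702 * 3316 * 5662 * 4438 * 3316 * 5662 * 4348 (mod 8194).
Accumulate the product:
7702 * 3316 = 25539832 ≡ 7328
7328 * 5662 = 41491136 ≡ 4914
4914 * 4438 = 21808332 ≡ 4098
4098 * 3316 = 13588968 ≡ 3316
3316 * 5662 = 18775192 ≡ 2738
2738 * 4348 = 11904824 ≡ 7136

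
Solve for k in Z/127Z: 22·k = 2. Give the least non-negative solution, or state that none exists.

gcd(22, 127) = 1, so a unique solution mod 127 exists.
22⁻¹ ≡ 52 (mod 127).
k ≡ 52·2 ≡ 104 (mod 127).

104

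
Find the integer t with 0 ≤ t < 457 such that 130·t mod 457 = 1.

By the extended Euclidean algorithm:
457 = 3·130 + 67
130 = 1·67 + 63
67 = 1·63 + 4
63 = 15·4 + 3
4 = 1·3 + 1
3 = 3·1 + 0
gcd(130, 457) = 1, so the inverse exists.
Back-substitute for 1:
1 = 1·4 − 1·3
  = −1·63 + 16·4
  = 16·67 − 17·63
  = −17·130 + 33·67
  = 33·457 − 116·130
So 130⁻¹ ≡ −116 ≡ 341 (mod 457).

341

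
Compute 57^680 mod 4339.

57^1 ≡ 57 (mod 4339)
57^2 ≡ 57^2 = 3249 (mod 4339)
57^4 ≡ 3249^2 = 10556001 ≡ 3553 (mod 4339)
57^8 ≡ 3553^2 = 12623809 ≡ 1658 (mod 4339)
57^16 ≡ 1658^2 = 2748964 ≡ 2377 (mod 4339)
57^32 ≡ 2377^2 = 5650129 ≡ 751 (mod 4339)
57^64 ≡ 751^2 = 564001 ≡ 4270 (mod 4339)
57^128 ≡ 4270^2 = 18232900 ≡ 422 (mod 4339)
57^256 ≡ 422^2 = 178084 ≡ 185 (mod 4339)
57^512 ≡ 185^2 = 34225 ≡ 3852 (mod 4339)
57^680 = 57^512 × 57^128 × 57^32 × 57^8 ≡ 3852 × 422 × 751 × 1658 (mod 4339).
Accumulate the product:
3852 × 422 = 1625544 ≡ 2758
2758 × 751 = 2071258 ≡ 1555
1555 × 1658 = 2578190 ≡ 824

824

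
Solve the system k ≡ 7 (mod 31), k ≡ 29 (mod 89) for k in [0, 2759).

31⁻¹ mod 89: 31·23 ≡ 1 (mod 89), so 31⁻¹ ≡ 23.
k = 7 + 31·((29 − 7)·23 mod 89) = 7 + 31·61 = 1898.
Check: 1898 mod 31 = 7, 1898 mod 89 = 29. ✓

1898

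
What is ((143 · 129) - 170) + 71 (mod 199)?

40

143 · 129 = 18447 ≡ 139 (mod 199)
139 - 170 = -31 ≡ 168 (mod 199)
168 + 71 = 239 ≡ 40 (mod 199)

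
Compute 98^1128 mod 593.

By square-and-multiply:
1128 in binary is 10001101000, i.e. 1128 = 1024 + 64 + 32 + 8.
98^1 ≡ 98 (mod 593)
98^2 ≡ 98^2 = 9604 ≡ 116 (mod 593)
98^4 ≡ 116^2 = 13456 ≡ 410 (mod 593)
98^8 ≡ 410^2 = 168100 ≡ 281 (mod 593)
98^16 ≡ 281^2 = 78961 ≡ 92 (mod 593)
98^32 ≡ 92^2 = 8464 ≡ 162 (mod 593)
98^64 ≡ 162^2 = 26244 ≡ 152 (mod 593)
98^128 ≡ 152^2 = 23104 ≡ 570 (mod 593)
98^256 ≡ 570^2 = 324900 ≡ 529 (mod 593)
98^512 ≡ 529^2 = 279841 ≡ 538 (mod 593)
98^1024 ≡ 538^2 = 289444 ≡ 60 (mod 593)
98^1128 = 98^1024 × 98^64 × 98^32 × 98^8 ≡ 60 × 152 × 162 × 281 (mod 593).
Accumulate the product:
60 × 152 = 9120 ≡ 225
225 × 162 = 36450 ≡ 277
277 × 281 = 77837 ≡ 154

154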